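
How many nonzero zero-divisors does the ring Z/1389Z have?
Z/1389Z has 464 nonzero zero-divisors

In Z/1389Z each nonzero element is either a unit (gcd with 1389 is 1) or a zero-divisor (gcd > 1). The number of units is φ(1389): factorise 1389 = 3 · 463, so φ(1389) = (3 − 1) · (463 − 1) = 2 · 462 = 924. The nonzero elements number 1389 − 1 = 1388. Hence the nonzero zero-divisors number 1388 − 924 = 464.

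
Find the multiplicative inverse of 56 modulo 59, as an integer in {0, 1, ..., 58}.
Apply the extended Euclidean algorithm to (59, 56), tracking rows (r, s, t) with s·59 + t·56 = r. Each division r_prev = q·r_cur + r_new produces the new row as (previous row) − q·(current row):
  row A: (59, 1, 0)   [1·59 + 0·56 = 59]
  row B: (56, 0, 1)   [0·59 + 1·56 = 56]
  59 = 1·56 + 3   → row C = row A − 1·row B = (3, 1, −1)   [check: 1·59 − 1·56 = 3]
  56 = 18·3 + 2   → row D = row B − 18·row C = (2, −18, 19)   [check: −18·59 + 19·56 = 2]
  3 = 1·2 + 1   → row E = row C − 1·row D = (1, 19, −20)   [check: 19·59 − 20·56 = 1]
  2 = 2·1 + 0   → remainder 0, stop. gcd = 1 (last nonzero row E).
The gcd is 1, so 56 is invertible mod 59. The last nonzero row gives 19·59 − 20·56 = 1, so t = −20. So 56^(−1) ≡ −20 ≡ 39 (mod 59). Verify: 56 · 39 = 2184 ≡ 1 (mod 59). ✓

Final answer: 56^(−1) ≡ 39 (mod 59)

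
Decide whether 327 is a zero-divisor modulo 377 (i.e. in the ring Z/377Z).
NO

gcd(327, 377) = 1, so 327 is a unit in Z/377Z (it has a multiplicative inverse). A unit cannot be a zero-divisor: if 327·b ≡ 0 then multiplying both sides by 327^(−1) gives b ≡ 0. So 327 is not a zero-divisor.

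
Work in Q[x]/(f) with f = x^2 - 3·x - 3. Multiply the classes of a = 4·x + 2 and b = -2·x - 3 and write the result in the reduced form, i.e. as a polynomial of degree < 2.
First multiply in Q[x] without reducing: a · b = -8·x^2 - 16·x - 6. Now divide by f(x) = x^2 - 3·x - 3, eliminating the leading term at each step:
  leading term -8·x^2: subtract (-8)·f(x) = -8·x^2 + 24·x + 24, leaving -40·x - 30
The degree is now < 2, so this is the remainder. Hence a · b ≡ -40·x - 30 in Q[x]/(f).

Final answer: a · b ≡ -40·x - 30 (mod f(x))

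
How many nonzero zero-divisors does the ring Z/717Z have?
Z/717Z has 240 nonzero zero-divisors

In Z/717Z each nonzero element is either a unit (gcd with 717 is 1) or a zero-divisor (gcd > 1). The number of units is φ(717): factorise 717 = 3 · 239, so φ(717) = (3 − 1) · (239 − 1) = 2 · 238 = 476. The nonzero elements number 717 − 1 = 716. Hence the nonzero zero-divisors number 716 − 476 = 240.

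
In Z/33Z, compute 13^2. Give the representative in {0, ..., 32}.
Use repeated squaring. Binary(2) = 10. Walk through the bits of the exponent 2 left-to-right: at each bit after the leading one, square the running value, then multiply by 13 if the bit is 1 (always reducing mod 33):
  bit 1 = 1 (leading): start with 13.
  bit 2 = 0: square 13^2 = 169 ≡ 4 (mod 33).
Final value: 13^2 ≡ 4 (mod 33).

Final answer: 4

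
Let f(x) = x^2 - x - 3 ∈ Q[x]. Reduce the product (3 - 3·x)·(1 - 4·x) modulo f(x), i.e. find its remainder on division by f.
a · b ≡ 39 - 3·x (mod f(x))

First multiply in Q[x] without reducing: a · b = 12·x^2 - 15·x + 3. Now divide by f(x) = x^2 - x - 3, eliminating the leading term at each step:
  leading term 12·x^2: subtract (12)·f(x) = 12·x^2 - 12·x - 36, leaving 39 - 3·x
The degree is now < 2, so this is the remainder. Hence a · b ≡ 39 - 3·x in Q[x]/(f).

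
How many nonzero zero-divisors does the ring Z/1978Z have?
Z/1978Z has 1053 nonzero zero-divisors

In Z/1978Z each nonzero element is either a unit (gcd with 1978 is 1) or a zero-divisor (gcd > 1). The number of units is φ(1978): factorise 1978 = 2 · 23 · 43, so φ(1978) = (2 − 1) · (23 − 1) · (43 − 1) = 1 · 22 · 42 = 924. The nonzero elements number 1978 − 1 = 1977. Hence the nonzero zero-divisors number 1977 − 924 = 1053.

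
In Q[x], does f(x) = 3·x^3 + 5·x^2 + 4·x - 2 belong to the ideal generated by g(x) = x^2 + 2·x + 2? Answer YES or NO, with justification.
YES

In Q[x] the ideal (g) consists of all multiples of g, so f ∈ (g) iff g | f, i.e. iff the remainder of f on division by g is 0. Divide f by g (g is monic, so eliminate the leading term of the running remainder at each step):
  leading term 3·x^3: subtract (3·x)·g(x) = 3·x^3 + 6·x^2 + 6·x, leaving -x^2 - 2·x - 2
  leading term -x^2: subtract (-1)·g(x) = -x^2 - 2·x - 2, leaving 0
The remainder is 0, so f(x) = g(x) · h(x) with h(x) = 3·x - 1. Hence g | f, i.e. f ∈ (g).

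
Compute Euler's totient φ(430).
φ is multiplicative, with φ(p^e) = p^e − p^(e−1). Factorise 430 = 2 · 5 · 43. Then
  φ(430) = (2 − 1) · (5 − 1) · (43 − 1) = 1 · 4 · 42 = 168.

Final answer: φ(430) = 168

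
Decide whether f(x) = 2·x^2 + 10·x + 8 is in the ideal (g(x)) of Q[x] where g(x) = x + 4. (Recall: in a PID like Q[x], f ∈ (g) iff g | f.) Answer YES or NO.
YES

In Q[x] the ideal (g) consists of all multiples of g, so f ∈ (g) iff g | f, i.e. iff the remainder of f on division by g is 0. Divide f by g (g is monic, so eliminate the leading term of the running remainder at each step):
  leading term 2·x^2: subtract (2·x)·g(x) = 2·x^2 + 8·x, leaving 2·x + 8
  leading term 2·x: subtract (2)·g(x) = 2·x + 8, leaving 0
The remainder is 0, so f(x) = g(x) · h(x) with h(x) = 2·x + 2. Hence g | f, i.e. f ∈ (g).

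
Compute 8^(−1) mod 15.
8^(−1) ≡ 2 (mod 15)

Apply the extended Euclidean algorithm to (15, 8), tracking rows (r, s, t) with s·15 + t·8 = r. Each division r_prev = q·r_cur + r_new produces the new row as (previous row) − q·(current row):
  row A: (15, 1, 0)   [1·15 + 0·8 = 15]
  row B: (8, 0, 1)   [0·15 + 1·8 = 8]
  15 = 1·8 + 7   → row C = row A − 1·row B = (7, 1, −1)   [check: 1·15 − 1·8 = 7]
  8 = 1·7 + 1   → row D = row B − 1·row C = (1, −1, 2)   [check: −1·15 + 2·8 = 1]
  7 = 7·1 + 0   → remainder 0, stop. gcd = 1 (last nonzero row D).
The gcd is 1, so 8 is invertible mod 15. The last nonzero row gives −1·15 + 2·8 = 1, so t = 2. So 8^(−1) ≡ 2 (mod 15). Verify: 8 · 2 = 16 ≡ 1 (mod 15). ✓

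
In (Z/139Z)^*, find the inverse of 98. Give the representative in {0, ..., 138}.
98^(−1) ≡ 61 (mod 139)

Apply the extended Euclidean algorithm to (139, 98), tracking rows (r, s, t) with s·139 + t·98 = r. Each division r_prev = q·r_cur + r_new produces the new row as (previous row) − q·(current row):
  row A: (139, 1, 0)   [1·139 + 0·98 = 139]
  row B: (98, 0, 1)   [0·139 + 1·98 = 98]
  139 = 1·98 + 41   → row C = row A − 1·row B = (41, 1, −1)   [check: 1·139 − 1·98 = 41]
  98 = 2·41 + 16   → row D = row B − 2·row C = (16, −2, 3)   [check: −2·139 + 3·98 = 16]
  41 = 2·16 + 9   → row E = row C − 2·row D = (9, 5, −7)   [check: 5·139 − 7·98 = 9]
  16 = 1·9 + 7   → row F = row D − 1·row E = (7, −7, 10)   [check: −7·139 + 10·98 = 7]
  9 = 1·7 + 2   → row G = row E − 1·row F = (2, 12, −17)   [check: 12·139 − 17·98 = 2]
  7 = 3·2 + 1   → row H = row F − 3·row G = (1, −43, 61)   [check: −43·139 + 61·98 = 1]
  2 = 2·1 + 0   → remainder 0, stop. gcd = 1 (last nonzero row H).
The gcd is 1, so 98 is invertible mod 139. The last nonzero row gives −43·139 + 61·98 = 1, so t = 61. So 98^(−1) ≡ 61 (mod 139). Verify: 98 · 61 = 5978 ≡ 1 (mod 139). ✓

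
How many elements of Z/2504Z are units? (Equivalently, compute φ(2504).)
Z/2504Z has φ(2504) = 1248 units

An element a ∈ Z/2504Z is a unit iff gcd(a, 2504) = 1, so the number of units is φ(2504). φ is multiplicative, with φ(p^e) = p^e − p^(e−1). Factorise 2504 = 2^3 · 313. Then
  φ(2504) = (2^3 − 2^2) · (313 − 1) = 4 · 312 = 1248.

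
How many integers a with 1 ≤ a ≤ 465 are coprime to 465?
The number of a ∈ {1, ..., 465} with gcd(a, 465) = 1 is by definition Euler's totient φ(465). φ is multiplicative, with φ(p^e) = p^e − p^(e−1). Factorise 465 = 3 · 5 · 31. Then
  φ(465) = (3 − 1) · (5 − 1) · (31 − 1) = 2 · 4 · 30 = 240.
So there are 240 such integers.

Final answer: 240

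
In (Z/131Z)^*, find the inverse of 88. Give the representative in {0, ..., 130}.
Apply the extended Euclidean algorithm to (131, 88), tracking rows (r, s, t) with s·131 + t·88 = r. Each division r_prev = q·r_cur + r_new produces the new row as (previous row) − q·(current row):
  row A: (131, 1, 0)   [1·131 + 0·88 = 131]
  row B: (88, 0, 1)   [0·131 + 1·88 = 88]
  131 = 1·88 + 43   → row C = row A − 1·row B = (43, 1, −1)   [check: 1·131 − 1·88 = 43]
  88 = 2·43 + 2   → row D = row B − 2·row C = (2, −2, 3)   [check: −2·131 + 3·88 = 2]
  43 = 21·2 + 1   → row E = row C − 21·row D = (1, 43, −64)   [check: 43·131 − 64·88 = 1]
  2 = 2·1 + 0   → remainder 0, stop. gcd = 1 (last nonzero row E).
The gcd is 1, so 88 is invertible mod 131. The last nonzero row gives 43·131 − 64·88 = 1, so t = −64. So 88^(−1) ≡ −64 ≡ 67 (mod 131). Verify: 88 · 67 = 5896 ≡ 1 (mod 131). ✓

Final answer: 88^(−1) ≡ 67 (mod 131)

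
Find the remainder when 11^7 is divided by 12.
Use repeated squaring. Binary(7) = 111. Walk through the bits of the exponent 7 left-to-right: at each bit after the leading one, square the running value, then multiply by 11 if the bit is 1 (always reducing mod 12):
  bit 1 = 1 (leading): start with 11.
  bit 2 = 1: square 11^2 = 121 ≡ 1; bit is 1, so multiply 1·11 = 11 (mod 12).
  bit 3 = 1: square 11^2 = 121 ≡ 1; bit is 1, so multiply 1·11 = 11 (mod 12).
Final value: 11^7 ≡ 11 (mod 12).

Final answer: 11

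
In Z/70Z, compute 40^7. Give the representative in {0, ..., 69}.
Use repeated squaring. Binary(7) = 111. Walk through the bits of the exponent 7 left-to-right: at each bit after the leading one, square the running value, then multiply by 40 if the bit is 1 (always reducing mod 70):
  bit 1 = 1 (leading): start with 40.
  bit 2 = 1: square 40^2 = 1600 ≡ 60; bit is 1, so multiply 60·40 = 2400 ≡ 20 (mod 70).
  bit 3 = 1: square 20^2 = 400 ≡ 50; bit is 1, so multiply 50·40 = 2000 ≡ 40 (mod 70).
Final value: 40^7 ≡ 40 (mod 70).

Final answer: 40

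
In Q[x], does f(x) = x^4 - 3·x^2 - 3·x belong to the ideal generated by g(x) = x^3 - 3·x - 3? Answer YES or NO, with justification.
YES

In Q[x] the ideal (g) consists of all multiples of g, so f ∈ (g) iff g | f, i.e. iff the remainder of f on division by g is 0. Divide f by g (g is monic, so eliminate the leading term of the running remainder at each step):
  leading term x^4: subtract (x)·g(x) = x^4 - 3·x^2 - 3·x, leaving 0
The remainder is 0, so f(x) = g(x) · h(x) with h(x) = x. Hence g | f, i.e. f ∈ (g).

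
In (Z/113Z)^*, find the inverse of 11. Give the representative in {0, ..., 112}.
11^(−1) ≡ 72 (mod 113)

Apply the extended Euclidean algorithm to (113, 11), tracking rows (r, s, t) with s·113 + t·11 = r. Each division r_prev = q·r_cur + r_new produces the new row as (previous row) − q·(current row):
  row A: (113, 1, 0)   [1·113 + 0·11 = 113]
  row B: (11, 0, 1)   [0·113 + 1·11 = 11]
  113 = 10·11 + 3   → row C = row A − 10·row B = (3, 1, −10)   [check: 1·113 − 10·11 = 3]
  11 = 3·3 + 2   → row D = row B − 3·row C = (2, −3, 31)   [check: −3·113 + 31·11 = 2]
  3 = 1·2 + 1   → row E = row C − 1·row D = (1, 4, −41)   [check: 4·113 − 41·11 = 1]
  2 = 2·1 + 0   → remainder 0, stop. gcd = 1 (last nonzero row E).
The gcd is 1, so 11 is invertible mod 113. The last nonzero row gives 4·113 − 41·11 = 1, so t = −41. So 11^(−1) ≡ −41 ≡ 72 (mod 113). Verify: 11 · 72 = 792 ≡ 1 (mod 113). ✓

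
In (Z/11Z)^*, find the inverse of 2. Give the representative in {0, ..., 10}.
2^(−1) ≡ 6 (mod 11)

Apply the extended Euclidean algorithm to (11, 2), tracking rows (r, s, t) with s·11 + t·2 = r. Each division r_prev = q·r_cur + r_new produces the new row as (previous row) − q·(current row):
  row A: (11, 1, 0)   [1·11 + 0·2 = 11]
  row B: (2, 0, 1)   [0·11 + 1·2 = 2]
  11 = 5·2 + 1   → row C = row A − 5·row B = (1, 1, −5)   [check: 1·11 − 5·2 = 1]
  2 = 2·1 + 0   → remainder 0, stop. gcd = 1 (last nonzero row C).
The gcd is 1, so 2 is invertible mod 11. The last nonzero row gives 1·11 − 5·2 = 1, so t = −5. So 2^(−1) ≡ −5 ≡ 6 (mod 11). Verify: 2 · 6 = 12 ≡ 1 (mod 11). ✓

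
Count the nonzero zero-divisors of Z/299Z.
In Z/299Z each nonzero element is either a unit (gcd with 299 is 1) or a zero-divisor (gcd > 1). The number of units is φ(299): factorise 299 = 13 · 23, so φ(299) = (13 − 1) · (23 − 1) = 12 · 22 = 264. The nonzero elements number 299 − 1 = 298. Hence the nonzero zero-divisors number 298 − 264 = 34.

Final answer: Z/299Z has 34 nonzero zero-divisors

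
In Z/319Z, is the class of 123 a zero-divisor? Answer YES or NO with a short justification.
gcd(123, 319) = 1, so 123 is a unit in Z/319Z (it has a multiplicative inverse). A unit cannot be a zero-divisor: if 123·b ≡ 0 then multiplying both sides by 123^(−1) gives b ≡ 0. So 123 is not a zero-divisor.

Final answer: NO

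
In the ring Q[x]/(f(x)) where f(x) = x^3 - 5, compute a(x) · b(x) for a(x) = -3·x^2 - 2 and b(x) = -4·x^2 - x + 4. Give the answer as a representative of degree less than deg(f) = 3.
First multiply in Q[x] without reducing: a · b = 12·x^4 + 3·x^3 - 4·x^2 + 2·x - 8. Now divide by f(x) = x^3 - 5, eliminating the leading term at each step:
  leading term 12·x^4: subtract (12·x)·f(x) = 12·x^4 - 60·x, leaving 3·x^3 - 4·x^2 + 62·x - 8
  leading term 3·x^3: subtract (3)·f(x) = 3·x^3 - 15, leaving -4·x^2 + 62·x + 7
The degree is now < 3, so this is the remainder. Hence a · b ≡ -4·x^2 + 62·x + 7 in Q[x]/(f).

Final answer: a · b ≡ -4·x^2 + 62·x + 7 (mod f(x))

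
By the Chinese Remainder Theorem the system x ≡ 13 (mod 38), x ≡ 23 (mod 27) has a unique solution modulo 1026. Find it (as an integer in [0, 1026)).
x ≡ 887 (mod 1026); the representative in [0, 1026) is 887

The moduli 38, 27 are pairwise coprime, so by the CRT there is a unique solution mod 38·27 = 1026.
Solve by successive substitution. Start with x ≡ 13 (mod 38).
  Combine with x ≡ 23 (mod 27): write x = 13 + 38·t and require 13 + 38·t ≡ 23 (mod 27), i.e. 38·t ≡ 23 − 13 ≡ 10 (mod 27). Since 38^(−1) ≡ 5 (mod 27) (38 ≡ 11 (mod 27)), t ≡ 5·10 ≡ 23 (mod 27). So x ≡ 13 + 38·23 = 887 (mod 1026).
Unique solution in [0, 1026): x = 887.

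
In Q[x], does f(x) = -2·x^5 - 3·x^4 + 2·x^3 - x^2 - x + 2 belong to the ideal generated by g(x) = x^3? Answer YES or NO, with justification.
In Q[x] the ideal (g) consists of all multiples of g, so f ∈ (g) iff g | f, i.e. iff the remainder of f on division by g is 0. Divide f by g (g is monic, so eliminate the leading term of the running remainder at each step):
  leading term -2·x^5: subtract (-2·x^2)·g(x) = -2·x^5, leaving -3·x^4 + 2·x^3 - x^2 - x + 2
  leading term -3·x^4: subtract (-3·x)·g(x) = -3·x^4, leaving 2·x^3 - x^2 - x + 2
  leading term 2·x^3: subtract (2)·g(x) = 2·x^3, leaving -x^2 - x + 2
The remainder r(x) = -x^2 - x + 2 ≠ 0 (and deg r < deg g), so g ∤ f, i.e. f ∉ (g).

Final answer: NO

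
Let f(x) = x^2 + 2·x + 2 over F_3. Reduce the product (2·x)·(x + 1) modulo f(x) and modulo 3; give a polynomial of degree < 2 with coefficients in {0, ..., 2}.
Multiply as integer polynomials: a · b = 2·x^2 + 2·x. Reducing coefficients mod 3: a · b ≡ 2·x^2 + 2·x. Now divide by f(x) = x^2 + 2·x + 2 in F_3[x], eliminating the leading term at each step:
  leading term 2·x^2: subtract (2)·f(x) = 2·x^2 + x + 1, leaving x + 2 (coefficients mod 3)
The degree is now < 2, so this is the remainder. Hence a · b ≡ x + 2 in F_3[x]/(f).

Final answer: a · b ≡ x + 2 (mod f(x))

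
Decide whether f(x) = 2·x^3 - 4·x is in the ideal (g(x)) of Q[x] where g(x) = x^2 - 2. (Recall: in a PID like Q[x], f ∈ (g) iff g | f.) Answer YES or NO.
In Q[x] the ideal (g) consists of all multiples of g, so f ∈ (g) iff g | f, i.e. iff the remainder of f on division by g is 0. Divide f by g (g is monic, so eliminate the leading term of the running remainder at each step):
  leading term 2·x^3: subtract (2·x)·g(x) = 2·x^3 - 4·x, leaving 0
The remainder is 0, so f(x) = g(x) · h(x) with h(x) = 2·x. Hence g | f, i.e. f ∈ (g).

Final answer: YES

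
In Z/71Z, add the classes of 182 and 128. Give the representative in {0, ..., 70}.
Reduce the summands first: 182 ≡ 40, 128 ≡ 57 (mod 71), so 182 + 128 ≡ 40 + 57 (mod 71). 40 + 57 = 97; 97 = 1·71 + 26, so (182 + 128) mod 71 = 26.

Final answer: 26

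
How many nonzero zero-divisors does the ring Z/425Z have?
In Z/425Z each nonzero element is either a unit (gcd with 425 is 1) or a zero-divisor (gcd > 1). The number of units is φ(425): factorise 425 = 5^2 · 17, so φ(425) = (5^2 − 5^1) · (17 − 1) = 20 · 16 = 320. The nonzero elements number 425 − 1 = 424. Hence the nonzero zero-divisors number 424 − 320 = 104.

Final answer: Z/425Z has 104 nonzero zero-divisors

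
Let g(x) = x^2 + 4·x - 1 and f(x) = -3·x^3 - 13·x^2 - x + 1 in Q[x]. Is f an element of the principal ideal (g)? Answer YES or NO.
In Q[x] the ideal (g) consists of all multiples of g, so f ∈ (g) iff g | f, i.e. iff the remainder of f on division by g is 0. Divide f by g (g is monic, so eliminate the leading term of the running remainder at each step):
  leading term -3·x^3: subtract (-3·x)·g(x) = -3·x^3 - 12·x^2 + 3·x, leaving -x^2 - 4·x + 1
  leading term -x^2: subtract (-1)·g(x) = -x^2 - 4·x + 1, leaving 0
The remainder is 0, so f(x) = g(x) · h(x) with h(x) = -3·x - 1. Hence g | f, i.e. f ∈ (g).

Final answer: YES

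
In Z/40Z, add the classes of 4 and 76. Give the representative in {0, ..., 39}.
0

Reduce the summands first: 76 ≡ 36 (mod 40), so 4 + 76 ≡ 4 + 36 (mod 40). 4 + 36 = 40; 40 = 1·40 + 0, so (4 + 76) mod 40 = 0.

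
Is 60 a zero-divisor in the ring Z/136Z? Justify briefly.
gcd(60, 136) = 4 > 1, so 60 is not a unit in Z/136Z. In Z/nZ every nonzero non-unit is a zero-divisor: explicitly, take b = 136/gcd = 34 ≠ 0 (mod 136); then 60·34 = 2040 = 15·136, i.e. 60·34 ≡ 0 (mod 136). So 60 is a zero-divisor.

Final answer: YES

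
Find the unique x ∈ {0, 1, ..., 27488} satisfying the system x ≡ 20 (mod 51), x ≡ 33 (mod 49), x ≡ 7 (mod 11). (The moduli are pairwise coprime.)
The moduli 51, 49, 11 are pairwise coprime, so by the CRT there is a unique solution mod 51·49·11 = 27489.
Solve by successive substitution. Start with x ≡ 20 (mod 51).
  Combine with x ≡ 33 (mod 49): write x = 20 + 51·t and require 20 + 51·t ≡ 33 (mod 49), i.e. 51·t ≡ 33 − 20 ≡ 13 (mod 49). Since 51^(−1) ≡ 25 (mod 49) (51 ≡ 2 (mod 49)), t ≡ 25·13 ≡ 31 (mod 49). So x ≡ 20 + 51·31 = 1601 (mod 2499).
  Combine with x ≡ 7 (mod 11): write x = 1601 + 2499·t and require 1601 + 2499·t ≡ 7 (mod 11), i.e. 2499·t ≡ 7 − 1601 ≡ 1 (mod 11). Since 2499^(−1) ≡ 6 (mod 11) (2499 ≡ 2 (mod 11)), t ≡ 6·1 ≡ 6 (mod 11). So x ≡ 1601 + 2499·6 = 16595 (mod 27489).
Unique solution in [0, 27489): x = 16595.

Final answer: x ≡ 16595 (mod 27489); the representative in [0, 27489) is 16595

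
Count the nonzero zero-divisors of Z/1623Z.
In Z/1623Z each nonzero element is either a unit (gcd with 1623 is 1) or a zero-divisor (gcd > 1). The number of units is φ(1623): factorise 1623 = 3 · 541, so φ(1623) = (3 − 1) · (541 − 1) = 2 · 540 = 1080. The nonzero elements number 1623 − 1 = 1622. Hence the nonzero zero-divisors number 1622 − 1080 = 542.

Final answer: Z/1623Z has 542 nonzero zero-divisors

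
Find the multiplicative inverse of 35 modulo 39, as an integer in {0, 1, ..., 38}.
35^(−1) ≡ 29 (mod 39)

Apply the extended Euclidean algorithm to (39, 35), tracking rows (r, s, t) with s·39 + t·35 = r. Each division r_prev = q·r_cur + r_new produces the new row as (previous row) − q·(current row):
  row A: (39, 1, 0)   [1·39 + 0·35 = 39]
  row B: (35, 0, 1)   [0·39 + 1·35 = 35]
  39 = 1·35 + 4   → row C = row A − 1·row B = (4, 1, −1)   [check: 1·39 − 1·35 = 4]
  35 = 8·4 + 3   → row D = row B − 8·row C = (3, −8, 9)   [check: −8·39 + 9·35 = 3]
  4 = 1·3 + 1   → row E = row C − 1·row D = (1, 9, −10)   [check: 9·39 − 10·35 = 1]
  3 = 3·1 + 0   → remainder 0, stop. gcd = 1 (last nonzero row E).
The gcd is 1, so 35 is invertible mod 39. The last nonzero row gives 9·39 − 10·35 = 1, so t = −10. So 35^(−1) ≡ −10 ≡ 29 (mod 39). Verify: 35 · 29 = 1015 ≡ 1 (mod 39). ✓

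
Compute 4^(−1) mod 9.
Apply the extended Euclidean algorithm to (9, 4), tracking rows (r, s, t) with s·9 + t·4 = r. Each division r_prev = q·r_cur + r_new produces the new row as (previous row) − q·(current row):
  row A: (9, 1, 0)   [1·9 + 0·4 = 9]
  row B: (4, 0, 1)   [0·9 + 1·4 = 4]
  9 = 2·4 + 1   → row C = row A − 2·row B = (1, 1, −2)   [check: 1·9 − 2·4 = 1]
  4 = 4·1 + 0   → remainder 0, stop. gcd = 1 (last nonzero row C).
The gcd is 1, so 4 is invertible mod 9. The last nonzero row gives 1·9 − 2·4 = 1, so t = −2. So 4^(−1) ≡ −2 ≡ 7 (mod 9). Verify: 4 · 7 = 28 ≡ 1 (mod 9). ✓

Final answer: 4^(−1) ≡ 7 (mod 9)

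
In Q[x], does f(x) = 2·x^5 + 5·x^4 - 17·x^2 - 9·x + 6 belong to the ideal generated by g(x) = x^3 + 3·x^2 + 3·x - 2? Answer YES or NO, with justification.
In Q[x] the ideal (g) consists of all multiples of g, so f ∈ (g) iff g | f, i.e. iff the remainder of f on division by g is 0. Divide f by g (g is monic, so eliminate the leading term of the running remainder at each step):
  leading term 2·x^5: subtract (2·x^2)·g(x) = 2·x^5 + 6·x^4 + 6·x^3 - 4·x^2, leaving -x^4 - 6·x^3 - 13·x^2 - 9·x + 6
  leading term -x^4: subtract (-x)·g(x) = -x^4 - 3·x^3 - 3·x^2 + 2·x, leaving -3·x^3 - 10·x^2 - 11·x + 6
  leading term -3·x^3: subtract (-3)·g(x) = -3·x^3 - 9·x^2 - 9·x + 6, leaving -x^2 - 2·x
The remainder r(x) = -x^2 - 2·x ≠ 0 (and deg r < deg g), so g ∤ f, i.e. f ∉ (g).

Final answer: NO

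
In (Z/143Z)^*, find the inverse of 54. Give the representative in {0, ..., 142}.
Apply the extended Euclidean algorithm to (143, 54), tracking rows (r, s, t) with s·143 + t·54 = r. Each division r_prev = q·r_cur + r_new produces the new row as (previous row) − q·(current row):
  row A: (143, 1, 0)   [1·143 + 0·54 = 143]
  row B: (54, 0, 1)   [0·143 + 1·54 = 54]
  143 = 2·54 + 35   → row C = row A − 2·row B = (35, 1, −2)   [check: 1·143 − 2·54 = 35]
  54 = 1·35 + 19   → row D = row B − 1·row C = (19, −1, 3)   [check: −1·143 + 3·54 = 19]
  35 = 1·19 + 16   → row E = row C − 1·row D = (16, 2, −5)   [check: 2·143 − 5·54 = 16]
  19 = 1·16 + 3   → row F = row D − 1·row E = (3, −3, 8)   [check: −3·143 + 8·54 = 3]
  16 = 5·3 + 1   → row G = row E − 5·row F = (1, 17, −45)   [check: 17·143 − 45·54 = 1]
  3 = 3·1 + 0   → remainder 0, stop. gcd = 1 (last nonzero row G).
The gcd is 1, so 54 is invertible mod 143. The last nonzero row gives 17·143 − 45·54 = 1, so t = −45. So 54^(−1) ≡ −45 ≡ 98 (mod 143). Verify: 54 · 98 = 5292 ≡ 1 (mod 143). ✓

Final answer: 54^(−1) ≡ 98 (mod 143)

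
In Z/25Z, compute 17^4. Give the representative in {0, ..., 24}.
Use repeated squaring. Binary(4) = 100. Walk through the bits of the exponent 4 left-to-right: at each bit after the leading one, square the running value, then multiply by 17 if the bit is 1 (always reducing mod 25):
  bit 1 = 1 (leading): start with 17.
  bit 2 = 0: square 17^2 = 289 ≡ 14 (mod 25).
  bit 3 = 0: square 14^2 = 196 ≡ 21 (mod 25).
Final value: 17^4 ≡ 21 (mod 25).

Final answer: 21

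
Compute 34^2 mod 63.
22

Use repeated squaring. Binary(2) = 10. Walk through the bits of the exponent 2 left-to-right: at each bit after the leading one, square the running value, then multiply by 34 if the bit is 1 (always reducing mod 63):
  bit 1 = 1 (leading): start with 34.
  bit 2 = 0: square 34^2 = 1156 ≡ 22 (mod 63).
Final value: 34^2 ≡ 22 (mod 63).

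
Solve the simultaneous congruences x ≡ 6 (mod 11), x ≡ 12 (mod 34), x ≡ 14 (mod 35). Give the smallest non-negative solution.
x ≡ 10654 (mod 13090); the representative in [0, 13090) is 10654

The moduli 11, 34, 35 are pairwise coprime, so by the CRT there is a unique solution mod 11·34·35 = 13090.
Solve by successive substitution. Start with x ≡ 6 (mod 11).
  Combine with x ≡ 12 (mod 34): write x = 6 + 11·t and require 6 + 11·t ≡ 12 (mod 34), i.e. 11·t ≡ 12 − 6 ≡ 6 (mod 34). Since 11^(−1) ≡ 31 (mod 34), t ≡ 31·6 ≡ 16 (mod 34). So x ≡ 6 + 11·16 = 182 (mod 374).
  Combine with x ≡ 14 (mod 35): write x = 182 + 374·t and require 182 + 374·t ≡ 14 (mod 35), i.e. 374·t ≡ 14 − 182 ≡ 7 (mod 35). Since 374^(−1) ≡ 19 (mod 35) (374 ≡ 24 (mod 35)), t ≡ 19·7 ≡ 28 (mod 35). So x ≡ 182 + 374·28 = 10654 (mod 13090).
Unique solution in [0, 13090): x = 10654.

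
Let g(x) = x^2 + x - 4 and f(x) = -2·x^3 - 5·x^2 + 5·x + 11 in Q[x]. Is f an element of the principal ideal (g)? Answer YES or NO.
In Q[x] the ideal (g) consists of all multiples of g, so f ∈ (g) iff g | f, i.e. iff the remainder of f on division by g is 0. Divide f by g (g is monic, so eliminate the leading term of the running remainder at each step):
  leading term -2·x^3: subtract (-2·x)·g(x) = -2·x^3 - 2·x^2 + 8·x, leaving -3·x^2 - 3·x + 11
  leading term -3·x^2: subtract (-3)·g(x) = -3·x^2 - 3·x + 12, leaving -1
The remainder r(x) = -1 ≠ 0 (and deg r < deg g), so g ∤ f, i.e. f ∉ (g).

Final answer: NO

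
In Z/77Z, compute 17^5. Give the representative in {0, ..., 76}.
Use repeated squaring. Binary(5) = 101. Walk through the bits of the exponent 5 left-to-right: at each bit after the leading one, square the running value, then multiply by 17 if the bit is 1 (always reducing mod 77):
  bit 1 = 1 (leading): start with 17.
  bit 2 = 0: square 17^2 = 289 ≡ 58 (mod 77).
  bit 3 = 1: square 58^2 = 3364 ≡ 53; bit is 1, so multiply 53·17 = 901 ≡ 54 (mod 77).
Final value: 17^5 ≡ 54 (mod 77).

Final answer: 54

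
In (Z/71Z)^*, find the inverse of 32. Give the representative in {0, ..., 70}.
32^(−1) ≡ 20 (mod 71)

Apply the extended Euclidean algorithm to (71, 32), tracking rows (r, s, t) with s·71 + t·32 = r. Each division r_prev = q·r_cur + r_new produces the new row as (previous row) − q·(current row):
  row A: (71, 1, 0)   [1·71 + 0·32 = 71]
  row B: (32, 0, 1)   [0·71 + 1·32 = 32]
  71 = 2·32 + 7   → row C = row A − 2·row B = (7, 1, −2)   [check: 1·71 − 2·32 = 7]
  32 = 4·7 + 4   → row D = row B − 4·row C = (4, −4, 9)   [check: −4·71 + 9·32 = 4]
  7 = 1·4 + 3   → row E = row C − 1·row D = (3, 5, −11)   [check: 5·71 − 11·32 = 3]
  4 = 1·3 + 1   → row F = row D − 1·row E = (1, −9, 20)   [check: −9·71 + 20·32 = 1]
  3 = 3·1 + 0   → remainder 0, stop. gcd = 1 (last nonzero row F).
The gcd is 1, so 32 is invertible mod 71. The last nonzero row gives −9·71 + 20·32 = 1, so t = 20. So 32^(−1) ≡ 20 (mod 71). Verify: 32 · 20 = 640 ≡ 1 (mod 71). ✓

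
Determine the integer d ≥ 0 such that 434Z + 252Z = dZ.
(434, 252) = (14); d = 14

In the PID Z, (a, b) is generated by gcd(a, b). Compute gcd(434, 252) with the extended Euclidean algorithm, tracking rows (r, s, t) with s·434 + t·252 = r:
  row A: (434, 1, 0)   [1·434 + 0·252 = 434]
  row B: (252, 0, 1)   [0·434 + 1·252 = 252]
  434 = 1·252 + 182   → row C = row A − 1·row B = (182, 1, −1)   [check: 1·434 − 1·252 = 182]
  252 = 1·182 + 70   → row D = row B − 1·row C = (70, −1, 2)   [check: −1·434 + 2·252 = 70]
  182 = 2·70 + 42   → row E = row C − 2·row D = (42, 3, −5)   [check: 3·434 − 5·252 = 42]
  70 = 1·42 + 28   → row F = row D − 1·row E = (28, −4, 7)   [check: −4·434 + 7·252 = 28]
  42 = 1·28 + 14   → row G = row E − 1·row F = (14, 7, −12)   [check: 7·434 − 12·252 = 14]
  28 = 2·14 + 0   → remainder 0, stop. gcd = 14 (last nonzero row G).
So gcd(434, 252) = 14, with Bézout identity 7·434 − 12·252 = 14. Containment (⊇): the Bézout identity exhibits 14 as an element of (434, 252), giving (14) ⊆ (434, 252). Containment (⊆): since 14 | 434 and 14 | 252 (434 = 14·31, 252 = 14·18), every Z-linear combination of 434 and 252 is divisible by 14, so (434, 252) ⊆ (14). Therefore (434, 252) = (14), d = 14.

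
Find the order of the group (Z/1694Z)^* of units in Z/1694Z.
|(Z/1694Z)^*| = 660

(Z/1694Z)^* consists of the classes a with gcd(a, 1694) = 1, so its order is φ(1694). φ is multiplicative, with φ(p^e) = p^e − p^(e−1). Factorise 1694 = 2 · 7 · 11^2. Then
  φ(1694) = (2 − 1) · (7 − 1) · (11^2 − 11^1) = 1 · 6 · 110 = 660.
Thus |(Z/1694Z)^*| = 660.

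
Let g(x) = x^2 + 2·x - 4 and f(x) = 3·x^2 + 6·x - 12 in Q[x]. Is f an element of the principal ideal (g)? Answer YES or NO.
YES

In Q[x] the ideal (g) consists of all multiples of g, so f ∈ (g) iff g | f, i.e. iff the remainder of f on division by g is 0. Divide f by g (g is monic, so eliminate the leading term of the running remainder at each step):
  leading term 3·x^2: subtract (3)·g(x) = 3·x^2 + 6·x - 12, leaving 0
The remainder is 0, so f(x) = g(x) · h(x) with h(x) = 3. Hence g | f, i.e. f ∈ (g).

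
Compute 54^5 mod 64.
Use repeated squaring. Binary(5) = 101. Walk through the bits of the exponent 5 left-to-right: at each bit after the leading one, square the running value, then multiply by 54 if the bit is 1 (always reducing mod 64):
  bit 1 = 1 (leading): start with 54.
  bit 2 = 0: square 54^2 = 2916 ≡ 36 (mod 64).
  bit 3 = 1: square 36^2 = 1296 ≡ 16; bit is 1, so multiply 16·54 = 864 ≡ 32 (mod 64).
Final value: 54^5 ≡ 32 (mod 64).

Final answer: 32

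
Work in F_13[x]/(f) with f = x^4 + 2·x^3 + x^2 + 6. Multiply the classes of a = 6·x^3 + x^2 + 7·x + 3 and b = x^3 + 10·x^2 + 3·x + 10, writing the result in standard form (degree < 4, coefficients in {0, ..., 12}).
Multiply as integer polynomials: a · b = 6·x^6 + 61·x^5 + 35·x^4 + 136·x^3 + 61·x^2 + 79·x + 30. Reducing coefficients mod 13: a · b ≡ 6·x^6 + 9·x^5 + 9·x^4 + 6·x^3 + 9·x^2 + x + 4. Now divide by f(x) = x^4 + 2·x^3 + x^2 + 6 in F_13[x], eliminating the leading term at each step:
  leading term 6·x^6: subtract (6·x^2)·f(x) = 6·x^6 + 12·x^5 + 6·x^4 + 10·x^2, leaving 10·x^5 + 3·x^4 + 6·x^3 + 12·x^2 + x + 4 (coefficients mod 13)
  leading term 10·x^5: subtract (10·x)·f(x) = 10·x^5 + 7·x^4 + 10·x^3 + 8·x, leaving 9·x^4 + 9·x^3 + 12·x^2 + 6·x + 4 (coefficients mod 13)
  leading term 9·x^4: subtract (9)·f(x) = 9·x^4 + 5·x^3 + 9·x^2 + 2, leaving 4·x^3 + 3·x^2 + 6·x + 2 (coefficients mod 13)
The degree is now < 4, so this is the remainder. Hence a · b ≡ 4·x^3 + 3·x^2 + 6·x + 2 in F_13[x]/(f).

Final answer: a · b ≡ 4·x^3 + 3·x^2 + 6·x + 2 (mod f(x))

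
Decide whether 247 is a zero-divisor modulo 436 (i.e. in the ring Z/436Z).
NO

gcd(247, 436) = 1, so 247 is a unit in Z/436Z (it has a multiplicative inverse). A unit cannot be a zero-divisor: if 247·b ≡ 0 then multiplying both sides by 247^(−1) gives b ≡ 0. So 247 is not a zero-divisor.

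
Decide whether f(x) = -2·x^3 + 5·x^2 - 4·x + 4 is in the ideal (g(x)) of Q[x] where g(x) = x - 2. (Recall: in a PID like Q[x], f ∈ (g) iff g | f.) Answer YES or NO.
In Q[x] the ideal (g) consists of all multiples of g, so f ∈ (g) iff g | f, i.e. iff the remainder of f on division by g is 0. Divide f by g (g is monic, so eliminate the leading term of the running remainder at each step):
  leading term -2·x^3: subtract (-2·x^2)·g(x) = -2·x^3 + 4·x^2, leaving x^2 - 4·x + 4
  leading term x^2: subtract (x)·g(x) = x^2 - 2·x, leaving 4 - 2·x
  leading term -2·x: subtract (-2)·g(x) = 4 - 2·x, leaving 0
The remainder is 0, so f(x) = g(x) · h(x) with h(x) = -2·x^2 + x - 2. Hence g | f, i.e. f ∈ (g).

Final answer: YES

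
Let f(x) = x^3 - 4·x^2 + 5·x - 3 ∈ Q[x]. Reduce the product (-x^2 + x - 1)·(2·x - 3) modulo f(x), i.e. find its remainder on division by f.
a · b ≡ -3·x^2 + 5·x - 3 (mod f(x))

First multiply in Q[x] without reducing: a · b = -2·x^3 + 5·x^2 - 5·x + 3. Now divide by f(x) = x^3 - 4·x^2 + 5·x - 3, eliminating the leading term at each step:
  leading term -2·x^3: subtract (-2)·f(x) = -2·x^3 + 8·x^2 - 10·x + 6, leaving -3·x^2 + 5·x - 3
The degree is now < 3, so this is the remainder. Hence a · b ≡ -3·x^2 + 5·x - 3 in Q[x]/(f).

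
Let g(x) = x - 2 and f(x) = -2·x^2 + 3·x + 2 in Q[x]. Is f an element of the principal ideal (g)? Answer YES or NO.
YES

In Q[x] the ideal (g) consists of all multiples of g, so f ∈ (g) iff g | f, i.e. iff the remainder of f on division by g is 0. Divide f by g (g is monic, so eliminate the leading term of the running remainder at each step):
  leading term -2·x^2: subtract (-2·x)·g(x) = -2·x^2 + 4·x, leaving 2 - x
  leading term -x: subtract (-1)·g(x) = 2 - x, leaving 0
The remainder is 0, so f(x) = g(x) · h(x) with h(x) = -2·x - 1. Hence g | f, i.e. f ∈ (g).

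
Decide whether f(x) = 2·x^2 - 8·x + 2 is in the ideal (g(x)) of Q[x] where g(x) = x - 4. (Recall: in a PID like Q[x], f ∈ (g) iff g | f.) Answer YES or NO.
In Q[x] the ideal (g) consists of all multiples of g, so f ∈ (g) iff g | f, i.e. iff the remainder of f on division by g is 0. Divide f by g (g is monic, so eliminate the leading term of the running remainder at each step):
  leading term 2·x^2: subtract (2·x)·g(x) = 2·x^2 - 8·x, leaving 2
The remainder r(x) = 2 ≠ 0 (and deg r < deg g), so g ∤ f, i.e. f ∉ (g).

Final answer: NO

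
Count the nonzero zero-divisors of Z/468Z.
In Z/468Z each nonzero element is either a unit (gcd with 468 is 1) or a zero-divisor (gcd > 1). The number of units is φ(468): factorise 468 = 2^2 · 3^2 · 13, so φ(468) = (2^2 − 2^1) · (3^2 − 3^1) · (13 − 1) = 2 · 6 · 12 = 144. The nonzero elements number 468 − 1 = 467. Hence the nonzero zero-divisors number 467 − 144 = 323.

Final answer: Z/468Z has 323 nonzero zero-divisors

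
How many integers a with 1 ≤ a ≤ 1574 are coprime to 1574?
The number of a ∈ {1, ..., 1574} with gcd(a, 1574) = 1 is by definition Euler's totient φ(1574). φ is multiplicative, with φ(p^e) = p^e − p^(e−1). Factorise 1574 = 2 · 787. Then
  φ(1574) = (2 − 1) · (787 − 1) = 1 · 786 = 786.
So there are 786 such integers.

Final answer: 786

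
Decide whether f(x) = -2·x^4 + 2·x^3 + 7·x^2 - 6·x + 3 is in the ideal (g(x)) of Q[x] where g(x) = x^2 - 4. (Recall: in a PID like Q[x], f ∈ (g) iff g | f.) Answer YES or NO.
NO

In Q[x] the ideal (g) consists of all multiples of g, so f ∈ (g) iff g | f, i.e. iff the remainder of f on division by g is 0. Divide f by g (g is monic, so eliminate the leading term of the running remainder at each step):
  leading term -2·x^4: subtract (-2·x^2)·g(x) = -2·x^4 + 8·x^2, leaving 2·x^3 - x^2 - 6·x + 3
  leading term 2·x^3: subtract (2·x)·g(x) = 2·x^3 - 8·x, leaving -x^2 + 2·x + 3
  leading term -x^2: subtract (-1)·g(x) = 4 - x^2, leaving 2·x - 1
The remainder r(x) = 2·x - 1 ≠ 0 (and deg r < deg g), so g ∤ f, i.e. f ∉ (g).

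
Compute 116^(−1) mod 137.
116^(−1) ≡ 13 (mod 137)

Apply the extended Euclidean algorithm to (137, 116), tracking rows (r, s, t) with s·137 + t·116 = r. Each division r_prev = q·r_cur + r_new produces the new row as (previous row) − q·(current row):
  row A: (137, 1, 0)   [1·137 + 0·116 = 137]
  row B: (116, 0, 1)   [0·137 + 1·116 = 116]
  137 = 1·116 + 21   → row C = row A − 1·row B = (21, 1, −1)   [check: 1·137 − 1·116 = 21]
  116 = 5·21 + 11   → row D = row B − 5·row C = (11, −5, 6)   [check: −5·137 + 6·116 = 11]
  21 = 1·11 + 10   → row E = row C − 1·row D = (10, 6, −7)   [check: 6·137 − 7·116 = 10]
  11 = 1·10 + 1   → row F = row D − 1·row E = (1, −11, 13)   [check: −11·137 + 13·116 = 1]
  10 = 10·1 + 0   → remainder 0, stop. gcd = 1 (last nonzero row F).
The gcd is 1, so 116 is invertible mod 137. The last nonzero row gives −11·137 + 13·116 = 1, so t = 13. So 116^(−1) ≡ 13 (mod 137). Verify: 116 · 13 = 1508 ≡ 1 (mod 137). ✓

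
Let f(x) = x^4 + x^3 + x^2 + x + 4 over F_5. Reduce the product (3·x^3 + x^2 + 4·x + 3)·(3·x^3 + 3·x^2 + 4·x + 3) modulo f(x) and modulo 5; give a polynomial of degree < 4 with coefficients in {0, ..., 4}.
a · b ≡ 2·x^3 + 4·x^2 + 2·x + 4 (mod f(x))

Multiply as integer polynomials: a · b = 9·x^6 + 12·x^5 + 27·x^4 + 34·x^3 + 28·x^2 + 24·x + 9. Reducing coefficients mod 5: a · b ≡ 4·x^6 + 2·x^5 + 2·x^4 + 4·x^3 + 3·x^2 + 4·x + 4. Now divide by f(x) = x^4 + x^3 + x^2 + x + 4 in F_5[x], eliminating the leading term at each step:
  leading term 4·x^6: subtract (4·x^2)·f(x) = 4·x^6 + 4·x^5 + 4·x^4 + 4·x^3 + x^2, leaving 3·x^5 + 3·x^4 + 2·x^2 + 4·x + 4 (coefficients mod 5)
  leading term 3·x^5: subtract (3·x)·f(x) = 3·x^5 + 3·x^4 + 3·x^3 + 3·x^2 + 2·x, leaving 2·x^3 + 4·x^2 + 2·x + 4 (coefficients mod 5)
The degree is now < 4, so this is the remainder. Hence a · b ≡ 2·x^3 + 4·x^2 + 2·x + 4 in F_5[x]/(f).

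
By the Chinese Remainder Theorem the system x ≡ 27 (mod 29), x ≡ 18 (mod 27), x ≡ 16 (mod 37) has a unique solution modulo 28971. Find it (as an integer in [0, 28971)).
x ≡ 3420 (mod 28971); the representative in [0, 28971) is 3420

The moduli 29, 27, 37 are pairwise coprime, so by the CRT there is a unique solution mod 29·27·37 = 28971.
Solve by successive substitution. Start with x ≡ 27 (mod 29).
  Combine with x ≡ 18 (mod 27): write x = 27 + 29·t and require 27 + 29·t ≡ 18 (mod 27), i.e. 29·t ≡ 18 − 27 ≡ 18 (mod 27). Since 29^(−1) ≡ 14 (mod 27) (29 ≡ 2 (mod 27)), t ≡ 14·18 ≡ 9 (mod 27). So x ≡ 27 + 29·9 = 288 (mod 783).
  Combine with x ≡ 16 (mod 37): write x = 288 + 783·t and require 288 + 783·t ≡ 16 (mod 37), i.e. 783·t ≡ 16 − 288 ≡ 24 (mod 37). Since 783^(−1) ≡ 31 (mod 37) (783 ≡ 6 (mod 37)), t ≡ 31·24 ≡ 4 (mod 37). So x ≡ 288 + 783·4 = 3420 (mod 28971).
Unique solution in [0, 28971): x = 3420.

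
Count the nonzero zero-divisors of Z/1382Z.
Z/1382Z has 691 nonzero zero-divisors

In Z/1382Z each nonzero element is either a unit (gcd with 1382 is 1) or a zero-divisor (gcd > 1). The number of units is φ(1382): factorise 1382 = 2 · 691, so φ(1382) = (2 − 1) · (691 − 1) = 1 · 690 = 690. The nonzero elements number 1382 − 1 = 1381. Hence the nonzero zero-divisors number 1381 − 690 = 691.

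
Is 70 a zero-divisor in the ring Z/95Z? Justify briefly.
gcd(70, 95) = 5 > 1, so 70 is not a unit in Z/95Z. In Z/nZ every nonzero non-unit is a zero-divisor: explicitly, take b = 95/gcd = 19 ≠ 0 (mod 95); then 70·19 = 1330 = 14·95, i.e. 70·19 ≡ 0 (mod 95). So 70 is a zero-divisor.

Final answer: YES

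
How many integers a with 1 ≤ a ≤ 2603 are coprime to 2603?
2448

The number of a ∈ {1, ..., 2603} with gcd(a, 2603) = 1 is by definition Euler's totient φ(2603). φ is multiplicative, with φ(p^e) = p^e − p^(e−1). Factorise 2603 = 19 · 137. Then
  φ(2603) = (19 − 1) · (137 − 1) = 18 · 136 = 2448.
So there are 2448 such integers.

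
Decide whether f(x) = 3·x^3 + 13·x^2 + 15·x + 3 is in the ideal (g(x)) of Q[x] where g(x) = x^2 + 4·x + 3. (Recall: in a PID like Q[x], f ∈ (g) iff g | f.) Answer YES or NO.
NO

In Q[x] the ideal (g) consists of all multiples of g, so f ∈ (g) iff g | f, i.e. iff the remainder of f on division by g is 0. Divide f by g (g is monic, so eliminate the leading term of the running remainder at each step):
  leading term 3·x^3: subtract (3·x)·g(x) = 3·x^3 + 12·x^2 + 9·x, leaving x^2 + 6·x + 3
  leading term x^2: subtract (1)·g(x) = x^2 + 4·x + 3, leaving 2·x
The remainder r(x) = 2·x ≠ 0 (and deg r < deg g), so g ∤ f, i.e. f ∉ (g).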